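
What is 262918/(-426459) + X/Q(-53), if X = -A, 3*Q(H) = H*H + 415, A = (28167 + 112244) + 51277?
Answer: -30761108251/171862977 ≈ -178.99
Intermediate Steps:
A = 191688 (A = 140411 + 51277 = 191688)
Q(H) = 415/3 + H²/3 (Q(H) = (H*H + 415)/3 = (H² + 415)/3 = (415 + H²)/3 = 415/3 + H²/3)
X = -191688 (X = -1*191688 = -191688)
262918/(-426459) + X/Q(-53) = 262918/(-426459) - 191688/(415/3 + (⅓)*(-53)²) = 262918*(-1/426459) - 191688/(415/3 + (⅓)*2809) = -262918/426459 - 191688/(415/3 + 2809/3) = -262918/426459 - 191688/3224/3 = -262918/426459 - 191688*3/3224 = -262918/426459 - 71883/403 = -30761108251/171862977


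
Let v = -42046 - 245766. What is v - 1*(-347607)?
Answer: 59795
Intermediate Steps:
v = -287812
v - 1*(-347607) = -287812 - 1*(-347607) = -287812 + 347607 = 59795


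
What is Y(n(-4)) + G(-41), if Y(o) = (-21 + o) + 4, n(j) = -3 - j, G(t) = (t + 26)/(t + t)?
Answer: -1297/82 ≈ -15.817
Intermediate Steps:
G(t) = (26 + t)/(2*t) (G(t) = (26 + t)/((2*t)) = (26 + t)*(1/(2*t)) = (26 + t)/(2*t))
Y(o) = -17 + o
Y(n(-4)) + G(-41) = (-17 + (-3 - 1*(-4))) + (½)*(26 - 41)/(-41) = (-17 + (-3 + 4)) + (½)*(-1/41)*(-15) = (-17 + 1) + 15/82 = -16 + 15/82 = -1297/82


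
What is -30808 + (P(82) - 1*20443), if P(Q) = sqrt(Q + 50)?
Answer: -51251 + 2*sqrt(33) ≈ -51240.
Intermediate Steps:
P(Q) = sqrt(50 + Q)
-30808 + (P(82) - 1*20443) = -30808 + (sqrt(50 + 82) - 1*20443) = -30808 + (sqrt(132) - 20443) = -30808 + (2*sqrt(33) - 20443) = -30808 + (-20443 + 2*sqrt(33)) = -51251 + 2*sqrt(33)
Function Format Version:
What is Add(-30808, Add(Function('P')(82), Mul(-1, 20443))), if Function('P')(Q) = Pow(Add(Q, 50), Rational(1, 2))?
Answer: Add(-51251, Mul(2, Pow(33, Rational(1, 2)))) ≈ -51240.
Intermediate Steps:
Function('P')(Q) = Pow(Add(50, Q), Rational(1, 2))
Add(-30808, Add(Function('P')(82), Mul(-1, 20443))) = Add(-30808, Add(Pow(Add(50, 82), Rational(1, 2)), Mul(-1, 20443))) = Add(-30808, Add(Pow(132, Rational(1, 2)), -20443)) = Add(-30808, Add(Mul(2, Pow(33, Rational(1, 2))), -20443)) = Add(-30808, Add(-20443, Mul(2, Pow(33, Rational(1, 2))))) = Add(-51251, Mul(2, Pow(33, Rational(1, 2))))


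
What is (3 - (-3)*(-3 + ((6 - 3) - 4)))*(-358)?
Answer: 3222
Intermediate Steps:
(3 - (-3)*(-3 + ((6 - 3) - 4)))*(-358) = (3 - (-3)*(-3 + (3 - 4)))*(-358) = (3 - (-3)*(-3 - 1))*(-358) = (3 - (-3)*(-4))*(-358) = (3 - 1*12)*(-358) = (3 - 12)*(-358) = -9*(-358) = 3222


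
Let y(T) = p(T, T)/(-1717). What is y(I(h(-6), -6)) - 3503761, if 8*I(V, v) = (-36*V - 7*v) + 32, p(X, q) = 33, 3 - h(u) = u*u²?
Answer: -6015957670/1717 ≈ -3.5038e+6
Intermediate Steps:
h(u) = 3 - u³ (h(u) = 3 - u*u² = 3 - u³)
I(V, v) = 4 - 9*V/2 - 7*v/8 (I(V, v) = ((-36*V - 7*v) + 32)/8 = (32 - 36*V - 7*v)/8 = 4 - 9*V/2 - 7*v/8)
y(T) = -33/1717 (y(T) = 33/(-1717) = 33*(-1/1717) = -33/1717)
y(I(h(-6), -6)) - 3503761 = -33/1717 - 3503761 = -6015957670/1717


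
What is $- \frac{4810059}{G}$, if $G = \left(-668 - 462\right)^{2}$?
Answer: $- \frac{4810059}{1276900} \approx -3.767$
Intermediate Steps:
$G = 1276900$ ($G = \left(-1130\right)^{2} = 1276900$)
$- \frac{4810059}{G} = - \frac{4810059}{1276900}$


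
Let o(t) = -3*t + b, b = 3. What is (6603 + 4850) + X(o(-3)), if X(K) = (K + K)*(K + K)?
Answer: 12029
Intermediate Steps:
o(t) = 3 - 3*t (o(t) = -3*t + 3 = 3 - 3*t)
X(K) = 4*K² (X(K) = (2*K)*(2*K) = 4*K²)
(6603 + 4850) + X(o(-3)) = (6603 + 4850) + 4*(3 - 3*(-3))² = 11453 + 4*(3 + 9)² = 11453 + 4*12² = 11453 + 4*144 = 11453 + 576 = 12029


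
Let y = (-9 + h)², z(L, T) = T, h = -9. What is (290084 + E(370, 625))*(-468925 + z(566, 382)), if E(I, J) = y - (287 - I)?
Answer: -136107524613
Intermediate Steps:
y = 324 (y = (-9 - 9)² = (-18)² = 324)
E(I, J) = 37 + I (E(I, J) = 324 - (287 - I) = 324 + (-287 + I) = 37 + I)
(290084 + E(370, 625))*(-468925 + z(566, 382)) = (290084 + (37 + 370))*(-468925 + 382) = (290084 + 407)*(-468543) = 290491*(-468543) = -136107524613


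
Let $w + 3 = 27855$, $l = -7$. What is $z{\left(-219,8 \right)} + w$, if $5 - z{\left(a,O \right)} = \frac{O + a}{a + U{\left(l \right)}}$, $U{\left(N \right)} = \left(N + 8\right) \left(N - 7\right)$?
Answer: $\frac{6490470}{233} \approx 27856.0$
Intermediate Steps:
$w = 27852$ ($w = -3 + 27855 = 27852$)
$U{\left(N \right)} = \left(-7 + N\right) \left(8 + N\right)$ ($U{\left(N \right)} = \left(8 + N\right) \left(-7 + N\right) = \left(-7 + N\right) \left(8 + N\right)$)
$z{\left(a,O \right)} = 5 - \frac{O + a}{-14 + a}$ ($z{\left(a,O \right)} = 5 - \frac{O + a}{a - \left(63 - 49\right)} = 5 - \frac{O + a}{a - 14} = 5 - \frac{O + a}{-14 + a}$)
$z{\left(-219,8 \right)} + w = \frac{-70 - 8 + 4 \left(-219\right)}{-14 - 219} + 27852 = \frac{-70 - 8 - 876}{-233} + 27852 = \left(- \frac{1}{233}\right) \left(-954\right) + 27852 = \frac{954}{233} + 27852 = \frac{6490470}{233}$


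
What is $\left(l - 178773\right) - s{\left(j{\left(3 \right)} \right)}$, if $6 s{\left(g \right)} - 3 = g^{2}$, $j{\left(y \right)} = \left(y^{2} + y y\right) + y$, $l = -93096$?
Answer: $-271943$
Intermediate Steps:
$j{\left(y \right)} = y + 2 y^{2}$ ($j{\left(y \right)} = \left(y^{2} + y^{2}\right) + y = 2 y^{2} + y = y + 2 y^{2}$)
$s{\left(g \right)} = \frac{1}{2} + \frac{g^{2}}{6}$
$\left(l - 178773\right) - s{\left(j{\left(3 \right)} \right)} = \left(-93096 - 178773\right) - \left(\frac{1}{2} + \frac{\left(3 \left(1 + 2 \cdot 3\right)\right)^{2}}{6}\right) = -271869 - \left(\frac{1}{2} + \frac{\left(3 \left(1 + 6\right)\right)^{2}}{6}\right) = -271869 - \left(\frac{1}{2} + \frac{\left(3 \cdot 7\right)^{2}}{6}\right) = -271869 - \left(\frac{1}{2} + \frac{21^{2}}{6}\right) = -271869 - \left(\frac{1}{2} + \frac{1}{6} \cdot 441\right) = -271869 - \left(\frac{1}{2} + \frac{147}{2}\right) = -271869 - 74 = -271943$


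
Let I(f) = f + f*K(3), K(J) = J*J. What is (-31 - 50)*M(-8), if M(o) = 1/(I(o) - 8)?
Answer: 81/88 ≈ 0.92045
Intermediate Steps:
K(J) = J²
I(f) = 10*f (I(f) = f + f*3² = f + f*9 = f + 9*f = 10*f)
M(o) = 1/(-8 + 10*o) (M(o) = 1/(10*o - 8) = 1/(-8 + 10*o))
(-31 - 50)*M(-8) = (-31 - 50)*(1/(2*(-4 + 5*(-8)))) = -81/(2*(-4 - 40)) = -81/(2*(-44)) = -81*(-1)/(2*44) = -81*(-1/88) = 81/88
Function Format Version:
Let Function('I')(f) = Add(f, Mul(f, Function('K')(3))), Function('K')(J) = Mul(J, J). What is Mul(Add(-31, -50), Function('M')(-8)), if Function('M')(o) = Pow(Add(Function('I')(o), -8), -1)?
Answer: Rational(81, 88) ≈ 0.92045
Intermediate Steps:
Function('K')(J) = Pow(J, 2)
Function('I')(f) = Mul(10, f) (Function('I')(f) = Add(f, Mul(f, Pow(3, 2))) = Add(f, Mul(f, 9)) = Add(f, Mul(9, f)) = Mul(10, f))
Function('M')(o) = Pow(Add(-8, Mul(10, o)), -1) (Function('M')(o) = Pow(Add(Mul(10, o), -8), -1) = Pow(Add(-8, Mul(10, o)), -1))
Mul(Add(-31, -50), Function('M')(-8)) = Mul(Add(-31, -50), Mul(Rational(1, 2), Pow(Add(-4, Mul(5, -8)), -1))) = Mul(-81, Mul(Rational(1, 2), Pow(Add(-4, -40), -1))) = Mul(-81, Mul(Rational(1, 2), Pow(-44, -1))) = Mul(-81, Mul(Rational(1, 2), Rational(-1, 44))) = Mul(-81, Rational(-1, 88)) = Rational(81, 88)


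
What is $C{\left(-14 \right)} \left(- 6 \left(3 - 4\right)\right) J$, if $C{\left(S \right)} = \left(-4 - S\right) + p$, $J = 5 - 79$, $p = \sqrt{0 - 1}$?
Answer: $-4440 - 444 i \approx -4440.0 - 444.0 i$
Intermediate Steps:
$p = i$ ($p = \sqrt{-1} = i \approx 1.0 i$)
$J = -74$ ($J = 5 - 79 = -74$)
$C{\left(S \right)} = -4 + i - S$ ($C{\left(S \right)} = \left(-4 - S\right) + i = -4 + i - S$)
$C{\left(-14 \right)} \left(- 6 \left(3 - 4\right)\right) J = \left(-4 + i - -14\right) \left(- 6 \left(3 - 4\right)\right) \left(-74\right) = \left(-4 + i + 14\right) \left(\left(-6\right) \left(-1\right)\right) \left(-74\right) = \left(10 + i\right) 6 \left(-74\right) = \left(60 + 6 i\right) \left(-74\right) = -4440 - 444 i$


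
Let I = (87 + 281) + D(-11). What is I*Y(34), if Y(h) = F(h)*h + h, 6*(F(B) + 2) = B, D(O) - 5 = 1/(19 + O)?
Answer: 118405/2 ≈ 59203.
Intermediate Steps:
D(O) = 5 + 1/(19 + O)
F(B) = -2 + B/6
Y(h) = h + h*(-2 + h/6) (Y(h) = (-2 + h/6)*h + h = h*(-2 + h/6) + h = h + h*(-2 + h/6))
I = 2985/8 (I = (87 + 281) + (96 + 5*(-11))/(19 - 11) = 368 + (96 - 55)/8 = 368 + (⅛)*41 = 368 + 41/8 = 2985/8 ≈ 373.13)
I*Y(34) = 2985*((⅙)*34*(-6 + 34))/8 = 2985*((⅙)*34*28)/8 = (2985/8)*(476/3) = 118405/2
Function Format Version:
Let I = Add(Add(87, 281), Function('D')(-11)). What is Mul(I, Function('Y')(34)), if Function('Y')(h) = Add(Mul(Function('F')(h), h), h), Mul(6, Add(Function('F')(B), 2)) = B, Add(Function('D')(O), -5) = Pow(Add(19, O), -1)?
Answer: Rational(118405, 2) ≈ 59203.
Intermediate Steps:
Function('D')(O) = Add(5, Pow(Add(19, O), -1))
Function('F')(B) = Add(-2, Mul(Rational(1, 6), B))
Function('Y')(h) = Add(h, Mul(h, Add(-2, Mul(Rational(1, 6), h)))) (Function('Y')(h) = Add(Mul(Add(-2, Mul(Rational(1, 6), h)), h), h) = Add(Mul(h, Add(-2, Mul(Rational(1, 6), h))), h) = Add(h, Mul(h, Add(-2, Mul(Rational(1, 6), h)))))
I = Rational(2985, 8) (I = Add(Add(87, 281), Mul(Pow(Add(19, -11), -1), Add(96, Mul(5, -11)))) = Add(368, Mul(Pow(8, -1), Add(96, -55))) = Add(368, Mul(Rational(1, 8), 41)) = Add(368, Rational(41, 8)) = Rational(2985, 8) ≈ 373.13)
Mul(I, Function('Y')(34)) = Mul(Rational(2985, 8), Mul(Rational(1, 6), 34, Add(-6, 34))) = Mul(Rational(2985, 8), Mul(Rational(1, 6), 34, 28)) = Mul(Rational(2985, 8), Rational(476, 3)) = Rational(118405, 2)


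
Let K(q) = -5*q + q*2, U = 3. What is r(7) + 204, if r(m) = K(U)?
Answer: 195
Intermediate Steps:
K(q) = -3*q (K(q) = -5*q + 2*q = -3*q)
r(m) = -9 (r(m) = -3*3 = -9)
r(7) + 204 = -9 + 204 = 195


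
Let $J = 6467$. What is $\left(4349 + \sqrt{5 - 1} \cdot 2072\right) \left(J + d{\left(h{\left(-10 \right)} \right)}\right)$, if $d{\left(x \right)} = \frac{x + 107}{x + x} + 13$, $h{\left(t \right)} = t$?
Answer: $\frac{1099868979}{20} \approx 5.4993 \cdot 10^{7}$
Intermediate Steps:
$d{\left(x \right)} = 13 + \frac{107 + x}{2 x}$ ($d{\left(x \right)} = \frac{107 + x}{2 x} + 13 = 13 + \frac{107 + x}{2 x}$)
$\left(4349 + \sqrt{5 - 1} \cdot 2072\right) \left(J + d{\left(h{\left(-10 \right)} \right)}\right) = \left(4349 + \sqrt{5 - 1} \cdot 2072\right) \left(6467 + \frac{107 + 27 \left(-10\right)}{2 \left(-10\right)}\right) = \left(4349 + \sqrt{4} \cdot 2072\right) \left(6467 + \frac{1}{2} \left(- \frac{1}{10}\right) \left(107 - 270\right)\right) = \left(4349 + 2 \cdot 2072\right) \left(6467 + \frac{1}{2} \left(- \frac{1}{10}\right) \left(-163\right)\right) = \left(4349 + 4144\right) \left(6467 + \frac{163}{20}\right) = 8493 \cdot \frac{129503}{20} = \frac{1099868979}{20}$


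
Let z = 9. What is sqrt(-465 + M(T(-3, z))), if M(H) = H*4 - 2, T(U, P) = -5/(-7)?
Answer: 57*I*sqrt(7)/7 ≈ 21.544*I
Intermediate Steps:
T(U, P) = 5/7 (T(U, P) = -5*(-1/7) = 5/7)
M(H) = -2 + 4*H (M(H) = 4*H - 2 = -2 + 4*H)
sqrt(-465 + M(T(-3, z))) = sqrt(-465 + (-2 + 4*(5/7))) = sqrt(-465 + (-2 + 20/7)) = sqrt(-465 + 6/7) = sqrt(-3249/7) = 57*I*sqrt(7)/7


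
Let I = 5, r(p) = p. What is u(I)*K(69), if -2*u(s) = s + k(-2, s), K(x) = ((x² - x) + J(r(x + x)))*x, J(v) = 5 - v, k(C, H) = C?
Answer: -943713/2 ≈ -4.7186e+5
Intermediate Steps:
K(x) = x*(5 + x² - 3*x) (K(x) = ((x² - x) + (5 - (x + x)))*x = ((x² - x) + (5 - 2*x))*x = (5 + x² - 3*x)*x = x*(5 + x² - 3*x))
u(s) = 1 - s/2 (u(s) = -(s - 2)/2 = -(-2 + s)/2 = 1 - s/2)
u(I)*K(69) = (1 - ½*5)*(69*(5 + 69² - 3*69)) = (1 - 5/2)*(69*(5 + 4761 - 207)) = -207*4559/2 = -3/2*314571 = -943713/2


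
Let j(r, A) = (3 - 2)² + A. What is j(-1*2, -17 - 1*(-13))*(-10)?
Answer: 30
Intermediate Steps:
j(r, A) = 1 + A (j(r, A) = 1² + A = 1 + A)
j(-1*2, -17 - 1*(-13))*(-10) = (1 + (-17 - 1*(-13)))*(-10) = (1 + (-17 + 13))*(-10) = (1 - 4)*(-10) = -3*(-10) = 30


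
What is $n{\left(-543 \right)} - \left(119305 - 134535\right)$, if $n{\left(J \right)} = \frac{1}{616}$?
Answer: $\frac{9381681}{616} \approx 15230.0$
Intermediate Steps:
$n{\left(J \right)} = \frac{1}{616}$
$n{\left(-543 \right)} - \left(119305 - 134535\right) = \frac{1}{616} - \left(119305 - 134535\right) = \frac{1}{616} - -15230 = \frac{1}{616} + 15230 = \frac{9381681}{616}$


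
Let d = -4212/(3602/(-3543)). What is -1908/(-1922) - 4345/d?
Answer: -401830213/7170557238 ≈ -0.056039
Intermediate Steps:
d = 7461558/1801 (d = -4212/(3602*(-1/3543)) = -4212/(-3602/3543) = -4212*(-3543/3602) = 7461558/1801 ≈ 4143.0)
-1908/(-1922) - 4345/d = -1908/(-1922) - 4345/7461558/1801 = -1908*(-1/1922) - 4345*1801/7461558 = 954/961 - 7825345/7461558 = -401830213/7170557238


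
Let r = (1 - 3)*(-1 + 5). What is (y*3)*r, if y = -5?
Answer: 120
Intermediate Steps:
r = -8 (r = -2*4 = -8)
(y*3)*r = -5*3*(-8) = -15*(-8) = 120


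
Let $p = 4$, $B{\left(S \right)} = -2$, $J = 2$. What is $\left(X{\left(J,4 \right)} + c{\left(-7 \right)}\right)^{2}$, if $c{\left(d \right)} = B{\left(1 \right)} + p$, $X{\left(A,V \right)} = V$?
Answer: $36$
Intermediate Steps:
$c{\left(d \right)} = 2$ ($c{\left(d \right)} = -2 + 4 = 2$)
$\left(X{\left(J,4 \right)} + c{\left(-7 \right)}\right)^{2} = \left(4 + 2\right)^{2} = 6^{2} = 36$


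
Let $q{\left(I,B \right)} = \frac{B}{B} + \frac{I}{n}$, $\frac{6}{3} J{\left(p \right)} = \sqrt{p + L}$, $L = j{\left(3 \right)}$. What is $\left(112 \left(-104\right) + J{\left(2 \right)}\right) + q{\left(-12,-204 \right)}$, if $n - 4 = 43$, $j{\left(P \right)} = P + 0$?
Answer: $- \frac{547421}{47} + \frac{\sqrt{5}}{2} \approx -11646.0$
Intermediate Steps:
$j{\left(P \right)} = P$
$n = 47$ ($n = 4 + 43 = 47$)
$L = 3$
$J{\left(p \right)} = \frac{\sqrt{3 + p}}{2}$ ($J{\left(p \right)} = \frac{\sqrt{p + 3}}{2} = \frac{\sqrt{3 + p}}{2}$)
$q{\left(I,B \right)} = 1 + \frac{I}{47}$ ($q{\left(I,B \right)} = \frac{B}{B} + \frac{I}{47} = 1 + I \frac{1}{47} = 1 + \frac{I}{47}$)
$\left(112 \left(-104\right) + J{\left(2 \right)}\right) + q{\left(-12,-204 \right)} = \left(112 \left(-104\right) + \frac{\sqrt{3 + 2}}{2}\right) + \left(1 + \frac{1}{47} \left(-12\right)\right) = \left(-11648 + \frac{\sqrt{5}}{2}\right) + \left(1 - \frac{12}{47}\right) = \left(-11648 + \frac{\sqrt{5}}{2}\right) + \frac{35}{47} = - \frac{547421}{47} + \frac{\sqrt{5}}{2}$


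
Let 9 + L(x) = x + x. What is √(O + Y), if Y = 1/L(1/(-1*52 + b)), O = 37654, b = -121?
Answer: √91517061867/1559 ≈ 194.05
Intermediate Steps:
L(x) = -9 + 2*x (L(x) = -9 + (x + x) = -9 + 2*x)
Y = -173/1559 (Y = 1/(-9 + 2/(-1*52 - 121)) = 1/(-9 + 2/(-52 - 121)) = 1/(-9 + 2/(-173)) = 1/(-9 + 2*(-1/173)) = 1/(-9 - 2/173) = 1/(-1559/173) = -173/1559 ≈ -0.11097)
√(O + Y) = √(37654 - 173/1559) = √(58702413/1559) = √91517061867/1559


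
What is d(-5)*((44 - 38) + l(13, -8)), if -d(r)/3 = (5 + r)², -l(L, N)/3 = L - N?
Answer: 0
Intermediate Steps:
l(L, N) = -3*L + 3*N (l(L, N) = -3*(L - N) = -3*L + 3*N)
d(r) = -3*(5 + r)²
d(-5)*((44 - 38) + l(13, -8)) = (-3*(5 - 5)²)*((44 - 38) + (-3*13 + 3*(-8))) = (-3*0²)*(6 + (-39 - 24)) = (-3*0)*(6 - 63) = 0*(-57) = 0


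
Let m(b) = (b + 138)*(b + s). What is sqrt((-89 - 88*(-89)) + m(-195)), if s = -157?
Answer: sqrt(27807) ≈ 166.75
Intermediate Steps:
m(b) = (-157 + b)*(138 + b) (m(b) = (b + 138)*(b - 157) = (138 + b)*(-157 + b) = (-157 + b)*(138 + b))
sqrt((-89 - 88*(-89)) + m(-195)) = sqrt((-89 - 88*(-89)) + (-21666 + (-195)**2 - 19*(-195))) = sqrt((-89 + 7832) + (-21666 + 38025 + 3705)) = sqrt(7743 + 20064) = sqrt(27807)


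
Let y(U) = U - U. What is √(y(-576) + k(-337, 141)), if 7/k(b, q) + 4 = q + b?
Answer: I*√14/20 ≈ 0.18708*I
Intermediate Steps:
k(b, q) = 7/(-4 + b + q) (k(b, q) = 7/(-4 + (q + b)) = 7/(-4 + (b + q)) = 7/(-4 + b + q))
y(U) = 0
√(y(-576) + k(-337, 141)) = √(0 + 7/(-4 - 337 + 141)) = √(0 + 7/(-200)) = √(0 + 7*(-1/200)) = √(0 - 7/200) = √(-7/200) = I*√14/20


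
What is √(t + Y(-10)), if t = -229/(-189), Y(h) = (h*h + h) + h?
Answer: √322329/63 ≈ 9.0117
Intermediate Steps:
Y(h) = h² + 2*h (Y(h) = (h² + h) + h = (h + h²) + h = h² + 2*h)
t = 229/189 (t = -229*(-1/189) = 229/189 ≈ 1.2116)
√(t + Y(-10)) = √(229/189 - 10*(2 - 10)) = √(229/189 - 10*(-8)) = √(229/189 + 80) = √(15349/189) = √322329/63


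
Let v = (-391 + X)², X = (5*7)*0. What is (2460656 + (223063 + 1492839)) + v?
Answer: 4329439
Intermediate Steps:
X = 0 (X = 35*0 = 0)
v = 152881 (v = (-391 + 0)² = (-391)² = 152881)
(2460656 + (223063 + 1492839)) + v = (2460656 + (223063 + 1492839)) + 152881 = (2460656 + 1715902) + 152881 = 4176558 + 152881 = 4329439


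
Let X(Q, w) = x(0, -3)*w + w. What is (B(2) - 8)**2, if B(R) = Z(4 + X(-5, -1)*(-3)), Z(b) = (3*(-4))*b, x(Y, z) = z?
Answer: 256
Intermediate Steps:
X(Q, w) = -2*w (X(Q, w) = -3*w + w = -2*w)
Z(b) = -12*b
B(R) = 24 (B(R) = -12*(4 - 2*(-1)*(-3)) = -12*(4 + 2*(-3)) = -12*(4 - 6) = -12*(-2) = 24)
(B(2) - 8)**2 = (24 - 8)**2 = 16**2 = 256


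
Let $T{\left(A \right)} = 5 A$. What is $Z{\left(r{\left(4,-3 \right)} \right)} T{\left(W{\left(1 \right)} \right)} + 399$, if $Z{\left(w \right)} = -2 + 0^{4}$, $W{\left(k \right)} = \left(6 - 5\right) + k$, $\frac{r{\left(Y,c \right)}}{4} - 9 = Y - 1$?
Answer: $379$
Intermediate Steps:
$r{\left(Y,c \right)} = 32 + 4 Y$ ($r{\left(Y,c \right)} = 36 + 4 \left(Y - 1\right) = 36 + 4 \left(-1 + Y\right) = 36 + \left(-4 + 4 Y\right) = 32 + 4 Y$)
$W{\left(k \right)} = 1 + k$
$Z{\left(w \right)} = -2$ ($Z{\left(w \right)} = -2 + 0 = -2$)
$Z{\left(r{\left(4,-3 \right)} \right)} T{\left(W{\left(1 \right)} \right)} + 399 = - 2 \cdot 5 \left(1 + 1\right) + 399 = - 2 \cdot 5 \cdot 2 + 399 = \left(-2\right) 10 + 399 = -20 + 399 = 379$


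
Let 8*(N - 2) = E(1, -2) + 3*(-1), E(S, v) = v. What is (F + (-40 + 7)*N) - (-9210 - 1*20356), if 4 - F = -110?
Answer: 237077/8 ≈ 29635.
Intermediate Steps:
F = 114 (F = 4 - 1*(-110) = 4 + 110 = 114)
N = 11/8 (N = 2 + (-2 + 3*(-1))/8 = 2 + (-2 - 3)/8 = 2 + (1/8)*(-5) = 2 - 5/8 = 11/8 ≈ 1.3750)
(F + (-40 + 7)*N) - (-9210 - 1*20356) = (114 + (-40 + 7)*(11/8)) - (-9210 - 1*20356) = (114 - 33*11/8) - (-9210 - 20356) = (114 - 363/8) - 1*(-29566) = 549/8 + 29566 = 237077/8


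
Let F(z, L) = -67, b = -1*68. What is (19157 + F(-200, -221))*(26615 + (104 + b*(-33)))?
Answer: 552903670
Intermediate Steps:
b = -68
(19157 + F(-200, -221))*(26615 + (104 + b*(-33))) = (19157 - 67)*(26615 + (104 - 68*(-33))) = 19090*(26615 + (104 + 2244)) = 19090*(26615 + 2348) = 19090*28963 = 552903670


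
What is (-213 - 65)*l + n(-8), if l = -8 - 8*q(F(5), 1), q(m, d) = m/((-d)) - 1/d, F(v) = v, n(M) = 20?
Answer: -11100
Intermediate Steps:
q(m, d) = -1/d - m/d (q(m, d) = m*(-1/d) - 1/d = -m/d - 1/d = -1/d - m/d)
l = 40 (l = -8 - 8*(-1 - 1*5)/1 = -8 - 8*(-1 - 5) = -8 - 8*(-6) = -8 + 48 = 40)
(-213 - 65)*l + n(-8) = (-213 - 65)*40 + 20 = -278*40 + 20 = -11120 + 20 = -11100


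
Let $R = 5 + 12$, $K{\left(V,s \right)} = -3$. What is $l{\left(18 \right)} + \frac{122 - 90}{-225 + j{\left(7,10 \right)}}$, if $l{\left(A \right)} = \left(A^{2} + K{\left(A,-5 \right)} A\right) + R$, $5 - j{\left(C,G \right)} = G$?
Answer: $\frac{32989}{115} \approx 286.86$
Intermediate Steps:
$j{\left(C,G \right)} = 5 - G$
$R = 17$
$l{\left(A \right)} = 17 + A^{2} - 3 A$ ($l{\left(A \right)} = \left(A^{2} - 3 A\right) + 17 = 17 + A^{2} - 3 A$)
$l{\left(18 \right)} + \frac{122 - 90}{-225 + j{\left(7,10 \right)}} = \left(17 + 18^{2} - 54\right) + \frac{122 - 90}{-225 + \left(5 - 10\right)} = \left(17 + 324 - 54\right) + \frac{32}{-225 + \left(5 - 10\right)} = 287 + \frac{32}{-225 - 5} = 287 + \frac{32}{-230} = 287 + 32 \left(- \frac{1}{230}\right) = 287 - \frac{16}{115} = \frac{32989}{115}$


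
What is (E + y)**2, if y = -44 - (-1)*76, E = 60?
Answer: 8464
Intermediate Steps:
y = 32 (y = -44 - 1*(-76) = -44 + 76 = 32)
(E + y)**2 = (60 + 32)**2 = 92**2 = 8464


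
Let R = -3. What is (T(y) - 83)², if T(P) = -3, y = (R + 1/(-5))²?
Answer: 7396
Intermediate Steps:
y = 256/25 (y = (-3 + 1/(-5))² = (-3 + 1*(-⅕))² = (-3 - ⅕)² = (-16/5)² = 256/25 ≈ 10.240)
(T(y) - 83)² = (-3 - 83)² = (-86)² = 7396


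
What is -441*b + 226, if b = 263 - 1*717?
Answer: 200440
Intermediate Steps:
b = -454 (b = 263 - 717 = -454)
-441*b + 226 = -441*(-454) + 226 = 200214 + 226 = 200440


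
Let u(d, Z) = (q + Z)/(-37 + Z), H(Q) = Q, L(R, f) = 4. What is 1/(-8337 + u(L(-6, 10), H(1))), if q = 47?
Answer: -3/25015 ≈ -0.00011993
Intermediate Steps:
u(d, Z) = (47 + Z)/(-37 + Z)
1/(-8337 + u(L(-6, 10), H(1))) = 1/(-8337 + (47 + 1)/(-37 + 1)) = 1/(-8337 + 48/(-36)) = 1/(-8337 - 1/36*48) = 1/(-8337 - 4/3) = 1/(-25015/3) = -3/25015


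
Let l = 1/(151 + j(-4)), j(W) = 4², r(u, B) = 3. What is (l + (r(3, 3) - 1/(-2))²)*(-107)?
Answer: -876009/668 ≈ -1311.4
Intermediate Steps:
j(W) = 16
l = 1/167 (l = 1/(151 + 16) = 1/167 ≈ 0.0059880)
(l + (r(3, 3) - 1/(-2))²)*(-107) = (1/167 + (3 - 1/(-2))²)*(-107) = (1/167 + (3 - 1*(-½))²)*(-107) = (1/167 + (3 + ½)²)*(-107) = (1/167 + (7/2)²)*(-107) = (1/167 + 49/4)*(-107) = (8187/668)*(-107) = -876009/668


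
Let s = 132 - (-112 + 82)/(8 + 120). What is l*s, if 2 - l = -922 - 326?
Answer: 5289375/32 ≈ 1.6529e+5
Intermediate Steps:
s = 8463/64 (s = 132 - (-30)/128 = 132 - 1*(-15/64) = 132 + 15/64 = 8463/64 ≈ 132.23)
l = 1250 (l = 2 - (-922 - 326) = 2 - 1*(-1248) = 2 + 1248 = 1250)
l*s = 1250*(8463/64) = 5289375/32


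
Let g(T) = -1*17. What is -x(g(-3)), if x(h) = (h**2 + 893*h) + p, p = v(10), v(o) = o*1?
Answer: 14882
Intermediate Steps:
g(T) = -17
v(o) = o
p = 10
x(h) = 10 + h**2 + 893*h (x(h) = (h**2 + 893*h) + 10 = 10 + h**2 + 893*h)
-x(g(-3)) = -(10 + (-17)**2 + 893*(-17)) = -(10 + 289 - 15181) = -1*(-14882) = 14882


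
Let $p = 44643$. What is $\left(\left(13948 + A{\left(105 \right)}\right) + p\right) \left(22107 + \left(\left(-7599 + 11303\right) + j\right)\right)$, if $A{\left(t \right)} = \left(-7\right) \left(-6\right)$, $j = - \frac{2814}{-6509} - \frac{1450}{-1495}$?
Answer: $\frac{128064324630687}{84617} \approx 1.5135 \cdot 10^{9}$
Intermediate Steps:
$j = \frac{118652}{84617}$ ($j = \left(-2814\right) \left(- \frac{1}{6509}\right) - - \frac{290}{299} = \frac{2814}{6509} + \frac{290}{299} = \frac{118652}{84617} \approx 1.4022$)
$A{\left(t \right)} = 42$
$\left(\left(13948 + A{\left(105 \right)}\right) + p\right) \left(22107 + \left(\left(-7599 + 11303\right) + j\right)\right) = \left(\left(13948 + 42\right) + 44643\right) \left(22107 + \left(\left(-7599 + 11303\right) + \frac{118652}{84617}\right)\right) = \left(13990 + 44643\right) \left(22107 + \left(3704 + \frac{118652}{84617}\right)\right) = 58633 \left(22107 + \frac{313540020}{84617}\right) = 58633 \cdot \frac{2184168039}{84617} = \frac{128064324630687}{84617}$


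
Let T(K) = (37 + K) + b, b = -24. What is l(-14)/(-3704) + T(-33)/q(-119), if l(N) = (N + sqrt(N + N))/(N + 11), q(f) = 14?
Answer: -55609/38892 + I*sqrt(7)/5556 ≈ -1.4298 + 0.0004762*I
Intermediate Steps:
l(N) = (N + sqrt(2)*sqrt(N))/(11 + N) (l(N) = (N + sqrt(2*N))/(11 + N) = (N + sqrt(2)*sqrt(N))/(11 + N))
T(K) = 13 + K (T(K) = (37 + K) - 24 = 13 + K)
l(-14)/(-3704) + T(-33)/q(-119) = ((-14 + sqrt(2)*sqrt(-14))/(11 - 14))/(-3704) + (13 - 33)/14 = ((-14 + sqrt(2)*(I*sqrt(14)))/(-3))*(-1/3704) - 20*1/14 = -(-14 + 2*I*sqrt(7))/3*(-1/3704) - 10/7 = (14/3 - 2*I*sqrt(7)/3)*(-1/3704) - 10/7 = (-7/5556 + I*sqrt(7)/5556) - 10/7 = -55609/38892 + I*sqrt(7)/5556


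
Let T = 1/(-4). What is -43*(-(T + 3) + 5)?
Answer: -387/4 ≈ -96.750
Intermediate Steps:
T = -¼ ≈ -0.25000
-43*(-(T + 3) + 5) = -43*(-(-¼ + 3) + 5) = -43*(-1*11/4 + 5) = -43*(-11/4 + 5) = -43*9/4 = -387/4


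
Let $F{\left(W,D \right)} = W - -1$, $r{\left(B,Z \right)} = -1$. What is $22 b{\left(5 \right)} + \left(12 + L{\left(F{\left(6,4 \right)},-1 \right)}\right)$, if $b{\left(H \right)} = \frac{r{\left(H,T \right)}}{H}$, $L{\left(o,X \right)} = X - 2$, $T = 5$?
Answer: $\frac{23}{5} \approx 4.6$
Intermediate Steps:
$F{\left(W,D \right)} = 1 + W$ ($F{\left(W,D \right)} = W + 1 = 1 + W$)
$L{\left(o,X \right)} = -2 + X$
$b{\left(H \right)} = - \frac{1}{H}$
$22 b{\left(5 \right)} + \left(12 + L{\left(F{\left(6,4 \right)},-1 \right)}\right) = 22 \left(- \frac{1}{5}\right) + \left(12 - 3\right) = 22 \left(\left(-1\right) \frac{1}{5}\right) + \left(12 - 3\right) = 22 \left(- \frac{1}{5}\right) + 9 = - \frac{22}{5} + 9 = \frac{23}{5}$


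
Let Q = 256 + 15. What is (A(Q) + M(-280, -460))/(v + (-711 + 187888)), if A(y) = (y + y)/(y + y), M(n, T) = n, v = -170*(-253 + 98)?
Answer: -279/213527 ≈ -0.0013066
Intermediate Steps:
v = 26350 (v = -170*(-155) = 26350)
Q = 271
A(y) = 1 (A(y) = (2*y)/((2*y)) = (2*y)*(1/(2*y)) = 1)
(A(Q) + M(-280, -460))/(v + (-711 + 187888)) = (1 - 280)/(26350 + (-711 + 187888)) = -279/(26350 + 187177) = -279/213527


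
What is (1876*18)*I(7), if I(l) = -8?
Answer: -270144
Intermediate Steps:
(1876*18)*I(7) = (1876*18)*(-8) = 33768*(-8) = -270144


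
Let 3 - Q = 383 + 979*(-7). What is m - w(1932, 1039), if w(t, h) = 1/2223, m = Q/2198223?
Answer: 451528/180987027 ≈ 0.0024948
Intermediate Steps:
Q = 6473 (Q = 3 - (383 + 979*(-7)) = 3 - (383 - 6853) = 3 - 1*(-6470) = 3 + 6470 = 6473)
m = 6473/2198223 ≈ 0.0029447
w(t, h) = 1/2223
m - w(1932, 1039) = 6473/2198223 - 1*1/2223 = 6473/2198223 - 1/2223 = 451528/180987027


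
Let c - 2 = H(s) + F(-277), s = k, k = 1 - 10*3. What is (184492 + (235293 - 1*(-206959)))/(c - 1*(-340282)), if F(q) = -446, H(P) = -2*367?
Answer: 78343/42388 ≈ 1.8482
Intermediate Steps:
k = -29 (k = 1 - 30 = -29)
s = -29
H(P) = -734
c = -1178 (c = 2 + (-734 - 446) = 2 - 1180 = -1178)
(184492 + (235293 - 1*(-206959)))/(c - 1*(-340282)) = (184492 + (235293 - 1*(-206959)))/(-1178 - 1*(-340282)) = (184492 + (235293 + 206959))/(-1178 + 340282) = (184492 + 442252)/339104 = 626744*(1/339104) = 78343/42388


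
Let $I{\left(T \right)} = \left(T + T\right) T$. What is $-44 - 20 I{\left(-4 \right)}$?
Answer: $-684$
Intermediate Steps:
$I{\left(T \right)} = 2 T^{2}$ ($I{\left(T \right)} = 2 T T = 2 T^{2}$)
$-44 - 20 I{\left(-4 \right)} = -44 - 20 \cdot 2 \left(-4\right)^{2} = -44 - 20 \cdot 2 \cdot 16 = -44 - 640 = -684$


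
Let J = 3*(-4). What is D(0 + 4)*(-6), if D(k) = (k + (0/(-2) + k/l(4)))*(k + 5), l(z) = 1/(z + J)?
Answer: 1512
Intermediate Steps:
J = -12
l(z) = 1/(-12 + z) (l(z) = 1/(z - 12) = 1/(-12 + z))
D(k) = -7*k*(5 + k) (D(k) = (k + (0/(-2) + k/(1/(-12 + 4))))*(k + 5) = (k + (0*(-1/2) + k/(1/(-8))))*(5 + k) = (k + (0 + k/(-1/8)))*(5 + k) = (k + (0 + k*(-8)))*(5 + k) = (k + (0 - 8*k))*(5 + k) = (k - 8*k)*(5 + k) = (-7*k)*(5 + k) = -7*k*(5 + k))
D(0 + 4)*(-6) = -7*(0 + 4)*(5 + (0 + 4))*(-6) = -7*4*(5 + 4)*(-6) = -7*4*9*(-6) = -252*(-6) = 1512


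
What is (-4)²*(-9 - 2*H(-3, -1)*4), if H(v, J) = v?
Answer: 240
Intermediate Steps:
(-4)²*(-9 - 2*H(-3, -1)*4) = (-4)²*(-9 - 2*(-3)*4) = 16*(-9 + 6*4) = 16*(-9 + 24) = 16*15 = 240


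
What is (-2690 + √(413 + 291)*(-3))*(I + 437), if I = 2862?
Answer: -8874310 - 79176*√11 ≈ -9.1369e+6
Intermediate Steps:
(-2690 + √(413 + 291)*(-3))*(I + 437) = (-2690 + √(413 + 291)*(-3))*(2862 + 437) = (-2690 + √704*(-3))*3299 = (-2690 + (8*√11)*(-3))*3299 = (-2690 - 24*√11)*3299 = -8874310 - 79176*√11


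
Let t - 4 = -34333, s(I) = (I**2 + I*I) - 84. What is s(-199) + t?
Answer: 44789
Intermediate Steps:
s(I) = -84 + 2*I**2 (s(I) = (I**2 + I**2) - 84 = 2*I**2 - 84 = -84 + 2*I**2)
t = -34329 (t = 4 - 34333 = -34329)
s(-199) + t = (-84 + 2*(-199)**2) - 34329 = (-84 + 2*39601) - 34329 = (-84 + 79202) - 34329 = 79118 - 34329 = 44789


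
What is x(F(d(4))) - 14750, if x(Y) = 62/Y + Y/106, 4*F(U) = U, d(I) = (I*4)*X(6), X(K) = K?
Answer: -9379213/636 ≈ -14747.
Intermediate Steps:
d(I) = 24*I (d(I) = (I*4)*6 = (4*I)*6 = 24*I)
F(U) = U/4
x(Y) = 62/Y + Y/106 (x(Y) = 62/Y + Y*(1/106) = 62/Y + Y/106)
x(F(d(4))) - 14750 = (62/(((24*4)/4)) + ((24*4)/4)/106) - 14750 = (62/(((1/4)*96)) + ((1/4)*96)/106) - 14750 = (62/24 + (1/106)*24) - 14750 = (62*(1/24) + 12/53) - 14750 = (31/12 + 12/53) - 14750 = 1787/636 - 14750 = -9379213/636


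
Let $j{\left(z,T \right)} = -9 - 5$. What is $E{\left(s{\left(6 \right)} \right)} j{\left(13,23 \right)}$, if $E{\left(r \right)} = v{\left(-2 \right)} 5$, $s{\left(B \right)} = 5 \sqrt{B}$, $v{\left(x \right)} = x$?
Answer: $140$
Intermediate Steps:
$j{\left(z,T \right)} = -14$ ($j{\left(z,T \right)} = -9 - 5 = -14$)
$E{\left(r \right)} = -10$ ($E{\left(r \right)} = \left(-2\right) 5 = -10$)
$E{\left(s{\left(6 \right)} \right)} j{\left(13,23 \right)} = \left(-10\right) \left(-14\right) = 140$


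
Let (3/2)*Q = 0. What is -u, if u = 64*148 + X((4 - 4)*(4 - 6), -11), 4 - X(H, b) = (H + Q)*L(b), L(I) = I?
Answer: -9476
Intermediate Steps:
Q = 0 (Q = (⅔)*0 = 0)
X(H, b) = 4 - H*b (X(H, b) = 4 - (H + 0)*b = 4 - H*b)
u = 9476 (u = 64*148 + (4 - 1*(4 - 4)*(4 - 6)*(-11)) = 9472 + (4 - 1*0*(-2)*(-11)) = 9472 + (4 - 1*0*(-11)) = 9472 + (4 + 0) = 9472 + 4 = 9476)
-u = -1*9476 = -9476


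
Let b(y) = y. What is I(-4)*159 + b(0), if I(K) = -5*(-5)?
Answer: 3975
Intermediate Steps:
I(K) = 25
I(-4)*159 + b(0) = 25*159 + 0 = 3975 + 0 = 3975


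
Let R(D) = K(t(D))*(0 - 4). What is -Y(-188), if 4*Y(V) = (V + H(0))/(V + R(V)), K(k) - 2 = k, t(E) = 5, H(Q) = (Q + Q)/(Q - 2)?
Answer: -47/216 ≈ -0.21759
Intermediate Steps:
H(Q) = 2*Q/(-2 + Q) (H(Q) = (2*Q)/(-2 + Q) = 2*Q/(-2 + Q))
K(k) = 2 + k
R(D) = -28 (R(D) = (2 + 5)*(0 - 4) = 7*(-4) = -28)
Y(V) = V/(4*(-28 + V)) (Y(V) = ((V + 2*0/(-2 + 0))/(V - 28))/4 = ((V + 2*0/(-2))/(-28 + V))/4 = ((V + 2*0*(-1/2))/(-28 + V))/4 = ((V + 0)/(-28 + V))/4 = (V/(-28 + V))/4 = V/(4*(-28 + V)))
-Y(-188) = -(-188)/(4*(-28 - 188)) = -(-188)/(4*(-216)) = -(-188)*(-1)/(4*216) = -1*47/216 = -47/216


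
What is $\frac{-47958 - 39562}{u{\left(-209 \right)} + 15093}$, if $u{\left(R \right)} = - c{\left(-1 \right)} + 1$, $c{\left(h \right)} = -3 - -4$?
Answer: $- \frac{87520}{15093} \approx -5.7987$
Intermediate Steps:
$c{\left(h \right)} = 1$ ($c{\left(h \right)} = -3 + 4 = 1$)
$u{\left(R \right)} = 0$ ($u{\left(R \right)} = \left(-1\right) 1 + 1 = -1 + 1 = 0$)
$\frac{-47958 - 39562}{u{\left(-209 \right)} + 15093} = \frac{-47958 - 39562}{0 + 15093} = - \frac{87520}{15093}$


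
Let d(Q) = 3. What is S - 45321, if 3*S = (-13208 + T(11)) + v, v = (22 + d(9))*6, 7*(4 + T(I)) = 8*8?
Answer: -1043111/21 ≈ -49672.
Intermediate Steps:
T(I) = 36/7 (T(I) = -4 + (8*8)/7 = -4 + (1/7)*64 = -4 + 64/7 = 36/7)
v = 150 (v = (22 + 3)*6 = 25*6 = 150)
S = -91370/21 (S = ((-13208 + 36/7) + 150)/3 = (-92420/7 + 150)/3 = (1/3)*(-91370/7) = -91370/21 ≈ -4351.0)
S - 45321 = -91370/21 - 45321 = -1043111/21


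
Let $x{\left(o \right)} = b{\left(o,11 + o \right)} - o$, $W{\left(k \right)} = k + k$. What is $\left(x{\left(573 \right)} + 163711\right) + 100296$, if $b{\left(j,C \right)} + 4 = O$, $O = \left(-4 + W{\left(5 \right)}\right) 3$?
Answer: $263448$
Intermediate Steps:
$W{\left(k \right)} = 2 k$
$O = 18$ ($O = \left(-4 + 2 \cdot 5\right) 3 = \left(-4 + 10\right) 3 = 6 \cdot 3 = 18$)
$b{\left(j,C \right)} = 14$ ($b{\left(j,C \right)} = -4 + 18 = 14$)
$x{\left(o \right)} = 14 - o$
$\left(x{\left(573 \right)} + 163711\right) + 100296 = \left(\left(14 - 573\right) + 163711\right) + 100296 = \left(-559 + 163711\right) + 100296 = 163152 + 100296 = 263448$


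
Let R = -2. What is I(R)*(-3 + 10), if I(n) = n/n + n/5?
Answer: 21/5 ≈ 4.2000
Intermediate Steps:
I(n) = 1 + n/5 (I(n) = 1 + n*(⅕) = 1 + n/5)
I(R)*(-3 + 10) = (1 + (⅕)*(-2))*(-3 + 10) = (1 - ⅖)*7 = (⅗)*7 = 21/5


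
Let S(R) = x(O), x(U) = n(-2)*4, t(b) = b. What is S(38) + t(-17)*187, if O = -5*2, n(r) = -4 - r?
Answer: -3187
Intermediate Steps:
O = -10
x(U) = -8 (x(U) = (-4 - 1*(-2))*4 = (-4 + 2)*4 = -2*4 = -8)
S(R) = -8
S(38) + t(-17)*187 = -8 - 17*187 = -8 - 3179 = -3187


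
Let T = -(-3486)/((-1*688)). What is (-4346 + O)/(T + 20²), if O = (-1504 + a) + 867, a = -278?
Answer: -1809784/135857 ≈ -13.321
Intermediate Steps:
O = -915 (O = (-1504 - 278) + 867 = -1782 + 867 = -915)
T = -1743/344 (T = -(-3486)/(-688) = -(-3486)*(-1)/688 = -1*1743/344 = -1743/344 ≈ -5.0669)
(-4346 + O)/(T + 20²) = (-4346 - 915)/(-1743/344 + 20²) = -5261/(-1743/344 + 400) = -5261/135857/344 = -5261*344/135857 = -1809784/135857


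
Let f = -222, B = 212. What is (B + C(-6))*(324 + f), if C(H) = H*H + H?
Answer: 24684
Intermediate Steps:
C(H) = H + H² (C(H) = H² + H = H + H²)
(B + C(-6))*(324 + f) = (212 - 6*(1 - 6))*(324 - 222) = (212 - 6*(-5))*102 = (212 + 30)*102 = 242*102 = 24684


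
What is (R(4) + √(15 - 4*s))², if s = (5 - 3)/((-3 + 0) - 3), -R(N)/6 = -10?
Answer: 10849/3 + 280*√3 ≈ 4101.3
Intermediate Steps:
R(N) = 60 (R(N) = -6*(-10) = 60)
s = -⅓ (s = 2/(-3 - 3) = 2/(-6) = 2*(-⅙) = -⅓ ≈ -0.33333)
(R(4) + √(15 - 4*s))² = (60 + √(15 - 4*(-⅓)))² = (60 + √(15 + 4/3))² = (60 + √(49/3))² = (60 + 7*√3/3)²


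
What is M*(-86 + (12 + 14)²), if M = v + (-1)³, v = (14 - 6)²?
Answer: 37170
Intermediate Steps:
v = 64 (v = 8² = 64)
M = 63 (M = 64 + (-1)³ = 64 - 1 = 63)
M*(-86 + (12 + 14)²) = 63*(-86 + (12 + 14)²) = 63*(-86 + 26²) = 63*(-86 + 676) = 63*590 = 37170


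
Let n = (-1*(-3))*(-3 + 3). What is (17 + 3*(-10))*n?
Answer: 0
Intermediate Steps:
n = 0 (n = 3*0 = 0)
(17 + 3*(-10))*n = (17 + 3*(-10))*0 = (17 - 30)*0 = -13*0 = 0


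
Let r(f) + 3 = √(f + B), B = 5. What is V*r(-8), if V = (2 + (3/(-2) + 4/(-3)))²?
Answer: -25/12 + 25*I*√3/36 ≈ -2.0833 + 1.2028*I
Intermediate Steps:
r(f) = -3 + √(5 + f) (r(f) = -3 + √(f + 5) = -3 + √(5 + f))
V = 25/36 (V = (2 + (3*(-½) + 4*(-⅓)))² = (2 + (-3/2 - 4/3))² = (2 - 17/6)² = (-⅚)² = 25/36 ≈ 0.69444)
V*r(-8) = 25*(-3 + √(5 - 8))/36 = 25*(-3 + √(-3))/36 = 25*(-3 + I*√3)/36 = -25/12 + 25*I*√3/36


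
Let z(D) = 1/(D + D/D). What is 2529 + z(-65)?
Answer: 161855/64 ≈ 2529.0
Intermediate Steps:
z(D) = 1/(1 + D) (z(D) = 1/(D + 1) = 1/(1 + D))
2529 + z(-65) = 2529 + 1/(1 - 65) = 2529 + 1/(-64) = 2529 - 1/64 = 161855/64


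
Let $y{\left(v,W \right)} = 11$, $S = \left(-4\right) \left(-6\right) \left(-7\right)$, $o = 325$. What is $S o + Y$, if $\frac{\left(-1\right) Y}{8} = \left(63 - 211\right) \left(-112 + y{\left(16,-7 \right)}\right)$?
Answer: $-174184$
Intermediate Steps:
$S = -168$ ($S = 24 \left(-7\right) = -168$)
$Y = -119584$ ($Y = - 8 \left(63 - 211\right) \left(-112 + 11\right) = - 8 \left(\left(-148\right) \left(-101\right)\right) = \left(-8\right) 14948 = -119584$)
$S o + Y = \left(-168\right) 325 - 119584 = -54600 - 119584 = -174184$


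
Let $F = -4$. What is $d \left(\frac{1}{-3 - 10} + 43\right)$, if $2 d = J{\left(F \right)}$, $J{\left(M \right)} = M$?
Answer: $- \frac{1116}{13} \approx -85.846$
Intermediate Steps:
$d = -2$ ($d = \frac{1}{2} \left(-4\right) = -2$)
$d \left(\frac{1}{-3 - 10} + 43\right) = - 2 \left(\frac{1}{-3 - 10} + 43\right) = - 2 \left(\frac{1}{-13} + 43\right) = - 2 \left(- \frac{1}{13} + 43\right) = \left(-2\right) \frac{558}{13} = - \frac{1116}{13}$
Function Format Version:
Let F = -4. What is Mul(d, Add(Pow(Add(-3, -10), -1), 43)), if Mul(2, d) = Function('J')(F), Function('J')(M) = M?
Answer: Rational(-1116, 13) ≈ -85.846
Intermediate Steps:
d = -2 (d = Mul(Rational(1, 2), -4) = -2)
Mul(d, Add(Pow(Add(-3, -10), -1), 43)) = Mul(-2, Add(Pow(Add(-3, -10), -1), 43)) = Mul(-2, Add(Pow(-13, -1), 43)) = Mul(-2, Add(Rational(-1, 13), 43)) = Mul(-2, Rational(558, 13)) = Rational(-1116, 13)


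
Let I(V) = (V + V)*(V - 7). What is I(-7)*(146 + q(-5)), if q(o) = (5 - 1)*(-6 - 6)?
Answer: 19208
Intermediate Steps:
I(V) = 2*V*(-7 + V) (I(V) = (2*V)*(-7 + V) = 2*V*(-7 + V))
q(o) = -48 (q(o) = 4*(-12) = -48)
I(-7)*(146 + q(-5)) = (2*(-7)*(-7 - 7))*(146 - 48) = (2*(-7)*(-14))*98 = 196*98 = 19208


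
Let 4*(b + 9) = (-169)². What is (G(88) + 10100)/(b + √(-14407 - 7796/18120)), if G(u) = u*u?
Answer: 4611540906000/1843497415897 - 142752*I*√295653435270/1843497415897 ≈ 2.5015 - 0.042105*I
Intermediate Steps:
b = 28525/4 (b = -9 + (¼)*(-169)² = -9 + (¼)*28561 = -9 + 28561/4 = 28525/4 ≈ 7131.3)
G(u) = u²
(G(88) + 10100)/(b + √(-14407 - 7796/18120)) = (88² + 10100)/(28525/4 + √(-14407 - 7796/18120)) = (7744 + 10100)/(28525/4 + √(-14407 - 7796*1/18120)) = 17844/(28525/4 + √(-14407 - 1949/4530)) = 17844/(28525/4 + √(-65265659/4530)) = 17844/(28525/4 + I*√295653435270/4530)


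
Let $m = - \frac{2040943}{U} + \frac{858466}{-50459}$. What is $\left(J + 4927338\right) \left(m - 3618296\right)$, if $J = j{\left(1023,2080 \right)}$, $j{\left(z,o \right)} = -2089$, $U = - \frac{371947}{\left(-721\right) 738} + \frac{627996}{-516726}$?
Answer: $\frac{10409178428839695064007056}{6316751745511} \approx 1.6479 \cdot 10^{12}$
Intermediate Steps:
$U = - \frac{125185829}{242459322}$ ($U = - \frac{371947}{-532098} + 627996 \left(- \frac{1}{516726}\right) = \left(-371947\right) \left(- \frac{1}{532098}\right) - \frac{104666}{86121} = \frac{371947}{532098} - \frac{104666}{86121} = - \frac{125185829}{242459322} \approx -0.51632$)
$J = -2089$
$m = \frac{24969309489367898200}{6316751745511}$ ($m = - \frac{2040943}{- \frac{125185829}{242459322}} + \frac{858466}{-50459} = \left(-2040943\right) \left(- \frac{242459322}{125185829}\right) + 858466 \left(- \frac{1}{50459}\right) = \frac{494845656020646}{125185829} - \frac{858466}{50459} = \frac{24969309489367898200}{6316751745511} \approx 3.9529 \cdot 10^{6}$)
$\left(J + 4927338\right) \left(m - 3618296\right) = \left(-2089 + 4927338\right) \left(\frac{24969309489367898200}{6316751745511} - 3618296\right) = 4925249 \cdot \frac{2113431915592428944}{6316751745511} = \frac{10409178428839695064007056}{6316751745511}$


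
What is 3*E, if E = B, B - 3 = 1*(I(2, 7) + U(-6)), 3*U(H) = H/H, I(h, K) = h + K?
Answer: 37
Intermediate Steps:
I(h, K) = K + h
U(H) = ⅓ (U(H) = (H/H)/3 = (⅓)*1 = ⅓)
B = 37/3 (B = 3 + 1*((7 + 2) + ⅓) = 3 + 1*(9 + ⅓) = 3 + 1*(28/3) = 3 + 28/3 = 37/3 ≈ 12.333)
E = 37/3 ≈ 12.333
3*E = 3*(37/3) = 37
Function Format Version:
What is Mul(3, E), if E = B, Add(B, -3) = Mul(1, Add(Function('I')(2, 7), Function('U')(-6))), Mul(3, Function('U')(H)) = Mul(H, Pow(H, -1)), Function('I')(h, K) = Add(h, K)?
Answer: 37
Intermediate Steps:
Function('I')(h, K) = Add(K, h)
Function('U')(H) = Rational(1, 3) (Function('U')(H) = Mul(Rational(1, 3), Mul(H, Pow(H, -1))) = Mul(Rational(1, 3), 1) = Rational(1, 3))
B = Rational(37, 3) (B = Add(3, Mul(1, Add(Add(7, 2), Rational(1, 3)))) = Add(3, Mul(1, Add(9, Rational(1, 3)))) = Add(3, Mul(1, Rational(28, 3))) = Add(3, Rational(28, 3)) = Rational(37, 3) ≈ 12.333)
E = Rational(37, 3) ≈ 12.333
Mul(3, E) = Mul(3, Rational(37, 3)) = 37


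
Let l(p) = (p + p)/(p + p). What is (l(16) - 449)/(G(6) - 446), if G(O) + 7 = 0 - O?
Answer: 448/459 ≈ 0.97604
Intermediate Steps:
G(O) = -7 - O (G(O) = -7 + (0 - O) = -7 - O)
l(p) = 1 (l(p) = (2*p)/((2*p)) = (2*p)*(1/(2*p)) = 1)
(l(16) - 449)/(G(6) - 446) = (1 - 449)/((-7 - 1*6) - 446) = -448/((-7 - 6) - 446) = -448/(-13 - 446) = -448/(-459) = -448*(-1/459) = 448/459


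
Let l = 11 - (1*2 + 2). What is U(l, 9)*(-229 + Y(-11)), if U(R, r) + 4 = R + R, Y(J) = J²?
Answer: -1080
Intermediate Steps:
l = 7 (l = 11 - (2 + 2) = 11 - 1*4 = 11 - 4 = 7)
U(R, r) = -4 + 2*R (U(R, r) = -4 + (R + R) = -4 + 2*R)
U(l, 9)*(-229 + Y(-11)) = (-4 + 2*7)*(-229 + (-11)²) = (-4 + 14)*(-229 + 121) = 10*(-108) = -1080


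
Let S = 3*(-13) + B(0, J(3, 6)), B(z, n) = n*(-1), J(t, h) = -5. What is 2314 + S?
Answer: 2280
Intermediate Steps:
B(z, n) = -n
S = -34 (S = 3*(-13) - 1*(-5) = -39 + 5 = -34)
2314 + S = 2314 - 34 = 2280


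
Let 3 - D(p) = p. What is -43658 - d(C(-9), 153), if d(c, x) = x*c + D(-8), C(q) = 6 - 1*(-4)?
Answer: -45199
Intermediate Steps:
D(p) = 3 - p
C(q) = 10 (C(q) = 6 + 4 = 10)
d(c, x) = 11 + c*x (d(c, x) = x*c + (3 - 1*(-8)) = c*x + (3 + 8) = c*x + 11 = 11 + c*x)
-43658 - d(C(-9), 153) = -43658 - (11 + 10*153) = -43658 - (11 + 1530) = -43658 - 1*1541 = -43658 - 1541 = -45199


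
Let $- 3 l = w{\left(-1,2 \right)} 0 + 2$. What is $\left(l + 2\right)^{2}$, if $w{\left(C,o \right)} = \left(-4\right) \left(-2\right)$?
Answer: $\frac{16}{9} \approx 1.7778$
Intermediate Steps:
$w{\left(C,o \right)} = 8$
$l = - \frac{2}{3}$ ($l = - \frac{8 \cdot 0 + 2}{3} = - \frac{0 + 2}{3} = \left(- \frac{1}{3}\right) 2 = - \frac{2}{3} \approx -0.66667$)
$\left(l + 2\right)^{2} = \left(- \frac{2}{3} + 2\right)^{2} = \left(\frac{4}{3}\right)^{2} = \frac{16}{9}$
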